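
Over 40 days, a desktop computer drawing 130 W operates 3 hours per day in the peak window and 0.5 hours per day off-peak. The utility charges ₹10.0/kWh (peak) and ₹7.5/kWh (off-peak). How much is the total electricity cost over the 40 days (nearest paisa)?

₹175.50

Peak energy = 0.13 kW × 3 h × 40 = 15.6 kWh
Off-peak energy = 0.13 kW × 0.5 h × 40 = 2.6 kWh
Cost = 15.6 × ₹10.0 + 2.6 × ₹7.5 = ₹156 + ₹19.5 = ₹175.50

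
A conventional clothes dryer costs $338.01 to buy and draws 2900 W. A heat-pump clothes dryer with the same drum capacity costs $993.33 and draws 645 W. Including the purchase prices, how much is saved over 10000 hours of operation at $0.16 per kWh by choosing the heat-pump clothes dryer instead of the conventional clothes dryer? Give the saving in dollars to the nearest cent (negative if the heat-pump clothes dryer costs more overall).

$2952.68

conventional clothes dryer: $338.01 + (2900/1000) kW × 10000 h × $0.16 = $338.01 + $4640 = $4978.01
heat-pump clothes dryer: $993.33 + (645/1000) kW × 10000 h × $0.16 = $993.33 + $1032 = $2025.33
Saving = $4978.01 − $2025.33 = $2952.68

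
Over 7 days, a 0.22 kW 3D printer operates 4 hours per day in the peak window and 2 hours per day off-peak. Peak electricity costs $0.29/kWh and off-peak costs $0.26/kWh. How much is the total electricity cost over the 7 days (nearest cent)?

$2.59

Peak energy = 0.22 kW × 4 h × 7 = 6.16 kWh
Off-peak energy = 0.22 kW × 2 h × 7 = 3.08 kWh
Cost = 6.16 × $0.29 + 3.08 × $0.26 = $1.7864 + $0.8008 = $2.59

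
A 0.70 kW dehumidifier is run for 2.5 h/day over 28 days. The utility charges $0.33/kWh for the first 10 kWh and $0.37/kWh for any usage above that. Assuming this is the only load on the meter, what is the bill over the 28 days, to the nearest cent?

$17.73

Runtime = 2.5 h/day × 28 days = 70 h
Energy = 0.7 kW × 70 h = 49 kWh
Tier 1 (0–10 kWh): 10 × $0.33 = $3.3
Above 10 kWh: 39 × $0.37 = $14.43
Bill = $17.73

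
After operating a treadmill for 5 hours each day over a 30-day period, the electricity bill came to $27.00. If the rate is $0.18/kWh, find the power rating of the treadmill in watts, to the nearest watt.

1000 W

Energy = $27.00 ÷ $0.18/kWh = 150 kWh
Runtime = 5 h/day × 30 days = 150 h
Power = 150 kWh ÷ 150 h = 1 kW = 1000 W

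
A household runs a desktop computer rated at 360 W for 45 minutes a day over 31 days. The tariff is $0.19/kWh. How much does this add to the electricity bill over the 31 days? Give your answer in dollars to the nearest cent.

Runtime = 45 min × 31 = 1395 min = 23.25 h
Energy = 0.36 kW × 23.25 h = 8.37 kWh
Cost = 8.37 kWh × $0.19/kWh = $1.59

$1.59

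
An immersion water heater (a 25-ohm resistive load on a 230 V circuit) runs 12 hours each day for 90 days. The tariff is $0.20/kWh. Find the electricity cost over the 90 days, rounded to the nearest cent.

Power = V²/R = 230²/25 = 2116 W = 2.116 kW
Runtime = 12 h/day × 90 days = 1080 h
Energy = 2.116 kW × 1080 h = 2285.28 kWh
Cost = 2285.28 kWh × $0.20/kWh = $457.06

$457.06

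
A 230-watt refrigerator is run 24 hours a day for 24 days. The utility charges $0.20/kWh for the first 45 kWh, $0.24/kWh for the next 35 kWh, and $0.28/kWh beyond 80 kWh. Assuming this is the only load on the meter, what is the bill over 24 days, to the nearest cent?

Runtime = 24 h × 24 = 576 h
Energy = 0.23 kW × 576 h = 132.48 kWh
Tier 1 (0–45 kWh): 45 × $0.20 = $9
Tier 2 (45–80 kWh): 35 × $0.24 = $8.4
Above 80 kWh: 52.48 × $0.28 = $14.6944
Bill = $32.09

$32.09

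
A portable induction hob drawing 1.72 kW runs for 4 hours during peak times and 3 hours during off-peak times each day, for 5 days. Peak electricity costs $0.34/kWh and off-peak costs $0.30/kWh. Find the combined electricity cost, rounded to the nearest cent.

$19.44

Peak energy = 1.72 kW × 4 h × 5 = 34.4 kWh
Off-peak energy = 1.72 kW × 3 h × 5 = 25.8 kWh
Cost = 34.4 × $0.34 + 25.8 × $0.30 = $11.696 + $7.74 = $19.44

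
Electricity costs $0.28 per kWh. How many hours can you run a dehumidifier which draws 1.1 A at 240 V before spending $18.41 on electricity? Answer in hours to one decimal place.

Power = 1.1 A × 240 V = 264 W = 0.264 kW
Energy available = $18.41 ÷ $0.28/kWh = 65.75 kWh
Hours = 65.75 kWh ÷ 0.264 kW = 249.1 h

249.1 h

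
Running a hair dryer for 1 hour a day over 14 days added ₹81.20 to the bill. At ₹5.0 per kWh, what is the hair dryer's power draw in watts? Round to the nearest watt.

Energy = ₹81.20 ÷ ₹5.0/kWh = 16.24 kWh
Runtime = 1 h/day × 14 days = 14 h
Power = 16.24 kWh ÷ 14 h = 1.16 kW = 1160 W

1160 W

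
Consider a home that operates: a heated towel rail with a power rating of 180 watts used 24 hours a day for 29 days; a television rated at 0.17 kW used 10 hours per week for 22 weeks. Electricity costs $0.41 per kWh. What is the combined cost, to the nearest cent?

$66.70

heated towel rail: Runtime = 24 h × 29 = 696 h
heated towel rail: 0.18 kW × 696 h = 125.28 kWh
television: Runtime = 10 h/week × 22 weeks = 220 h
television: 0.17 kW × 220 h = 37.4 kWh
Total energy = 162.68 kWh
Cost = 162.68 × $0.41 = $66.70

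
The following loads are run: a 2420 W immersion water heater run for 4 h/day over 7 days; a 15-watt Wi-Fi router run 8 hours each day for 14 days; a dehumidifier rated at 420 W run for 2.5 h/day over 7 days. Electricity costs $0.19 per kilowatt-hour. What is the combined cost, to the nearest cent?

$14.59

immersion water heater: Runtime = 4 h/day × 7 days = 28 h
immersion water heater: 2.42 kW × 28 h = 67.76 kWh
Wi-Fi router: Runtime = 8 h/day × 14 days = 112 h
Wi-Fi router: 0.015 kW × 112 h = 1.68 kWh
dehumidifier: Runtime = 2.5 h/day × 7 days = 17.5 h
dehumidifier: 0.42 kW × 17.5 h = 7.35 kWh
Total energy = 76.79 kWh
Cost = 76.79 × $0.19 = $14.59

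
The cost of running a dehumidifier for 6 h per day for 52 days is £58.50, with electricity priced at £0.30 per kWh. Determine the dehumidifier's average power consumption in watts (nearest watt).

625 W

Energy = £58.50 ÷ £0.30/kWh = 195 kWh
Runtime = 6 h/day × 52 days = 312 h
Power = 195 kWh ÷ 312 h = 0.625 kW = 625 W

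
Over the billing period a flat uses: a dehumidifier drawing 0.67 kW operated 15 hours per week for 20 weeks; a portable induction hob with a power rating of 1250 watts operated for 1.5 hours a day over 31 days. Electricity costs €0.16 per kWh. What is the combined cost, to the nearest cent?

€41.46

dehumidifier: Runtime = 15 h/week × 20 weeks = 300 h
dehumidifier: 0.67 kW × 300 h = 201 kWh
portable induction hob: Runtime = 1.5 h/day × 31 days = 46.5 h
portable induction hob: 1.25 kW × 46.5 h = 58.125 kWh
Total energy = 259.125 kWh
Cost = 259.125 × €0.16 = €41.46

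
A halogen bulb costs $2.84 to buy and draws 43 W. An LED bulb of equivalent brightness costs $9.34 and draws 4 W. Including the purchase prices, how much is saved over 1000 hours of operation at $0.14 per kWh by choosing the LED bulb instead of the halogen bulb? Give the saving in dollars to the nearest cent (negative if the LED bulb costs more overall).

-$1.04

halogen bulb: $2.84 + (43/1000) kW × 1000 h × $0.14 = $2.84 + $6.02 = $8.86
LED bulb: $9.34 + (4/1000) kW × 1000 h × $0.14 = $9.34 + $0.56 = $9.9
Saving = $8.86 − $9.9 = −$1.04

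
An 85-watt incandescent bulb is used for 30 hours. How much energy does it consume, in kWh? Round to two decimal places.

Energy = 0.085 kW × 30 h = 2.55 kWh

2.55 kWh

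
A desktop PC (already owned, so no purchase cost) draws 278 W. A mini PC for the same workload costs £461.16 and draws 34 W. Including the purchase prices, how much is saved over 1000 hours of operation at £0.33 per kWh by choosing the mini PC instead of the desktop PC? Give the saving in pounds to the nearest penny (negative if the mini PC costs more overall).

desktop PC: £0.00 + (278/1000) kW × 1000 h × £0.33 = £0.00 + £91.74 = £91.74
mini PC: £461.16 + (34/1000) kW × 1000 h × £0.33 = £461.16 + £11.22 = £472.38
Saving = £91.74 − £472.38 = −£380.64

-£380.64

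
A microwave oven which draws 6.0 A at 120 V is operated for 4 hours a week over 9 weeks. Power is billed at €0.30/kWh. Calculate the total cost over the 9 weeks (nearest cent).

Power = 6.0 A × 120 V = 720 W = 0.72 kW
Runtime = 4 h/week × 9 weeks = 36 h
Energy = 0.72 kW × 36 h = 25.92 kWh
Cost = 25.92 kWh × €0.30/kWh = €7.78

€7.78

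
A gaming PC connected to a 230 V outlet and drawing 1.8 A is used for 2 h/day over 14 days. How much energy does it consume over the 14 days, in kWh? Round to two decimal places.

11.59 kWh

Power = 1.8 A × 230 V = 414 W = 0.414 kW
Runtime = 2 h/day × 14 days = 28 h
Energy = 0.414 kW × 28 h = 11.592 kWh ≈ 11.59 kWh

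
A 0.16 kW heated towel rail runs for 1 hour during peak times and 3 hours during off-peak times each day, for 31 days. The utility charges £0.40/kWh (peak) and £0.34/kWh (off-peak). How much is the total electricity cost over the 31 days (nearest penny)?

£7.04

Peak energy = 0.16 kW × 1 h × 31 = 4.96 kWh
Off-peak energy = 0.16 kW × 3 h × 31 = 14.88 kWh
Cost = 4.96 × £0.40 + 14.88 × £0.34 = £1.984 + £5.0592 = £7.04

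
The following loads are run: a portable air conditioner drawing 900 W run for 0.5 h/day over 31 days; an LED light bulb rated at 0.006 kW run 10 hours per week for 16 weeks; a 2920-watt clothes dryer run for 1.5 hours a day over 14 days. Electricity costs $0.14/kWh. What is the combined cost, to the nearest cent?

portable air conditioner: Runtime = 0.5 h/day × 31 days = 15.5 h
portable air conditioner: 0.9 kW × 15.5 h = 13.95 kWh
LED light bulb: Runtime = 10 h/week × 16 weeks = 160 h
LED light bulb: 0.006 kW × 160 h = 0.96 kWh
clothes dryer: Runtime = 1.5 h/day × 14 days = 21 h
clothes dryer: 2.92 kW × 21 h = 61.32 kWh
Total energy = 76.23 kWh
Cost = 76.23 × $0.14 = $10.67

$10.67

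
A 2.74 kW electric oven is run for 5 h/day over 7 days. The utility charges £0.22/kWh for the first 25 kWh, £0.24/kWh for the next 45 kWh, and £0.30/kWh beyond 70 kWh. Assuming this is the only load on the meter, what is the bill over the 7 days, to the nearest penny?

£24.07

Runtime = 5 h/day × 7 days = 35 h
Energy = 2.74 kW × 35 h = 95.9 kWh
Tier 1 (0–25 kWh): 25 × £0.22 = £5.5
Tier 2 (25–70 kWh): 45 × £0.24 = £10.8
Above 70 kWh: 25.9 × £0.30 = £7.77
Bill = £24.07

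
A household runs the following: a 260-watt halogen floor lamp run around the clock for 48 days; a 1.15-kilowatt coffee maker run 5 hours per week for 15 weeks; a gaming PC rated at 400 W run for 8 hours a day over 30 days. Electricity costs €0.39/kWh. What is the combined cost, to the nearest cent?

halogen floor lamp: Runtime = 24 h × 48 = 1152 h
halogen floor lamp: 0.26 kW × 1152 h = 299.52 kWh
coffee maker: Runtime = 5 h/week × 15 weeks = 75 h
coffee maker: 1.15 kW × 75 h = 86.25 kWh
gaming PC: Runtime = 8 h/day × 30 days = 240 h
gaming PC: 0.4 kW × 240 h = 96 kWh
Total energy = 481.77 kWh
Cost = 481.77 × €0.39 = €187.89

€187.89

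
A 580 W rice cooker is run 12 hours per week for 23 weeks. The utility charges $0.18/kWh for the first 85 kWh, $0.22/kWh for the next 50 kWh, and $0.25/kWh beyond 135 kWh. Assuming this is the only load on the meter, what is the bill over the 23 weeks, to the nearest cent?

$32.57

Runtime = 12 h/week × 23 weeks = 276 h
Energy = 0.58 kW × 276 h = 160.08 kWh
Tier 1 (0–85 kWh): 85 × $0.18 = $15.3
Tier 2 (85–135 kWh): 50 × $0.22 = $11
Above 135 kWh: 25.08 × $0.25 = $6.27
Bill = $32.57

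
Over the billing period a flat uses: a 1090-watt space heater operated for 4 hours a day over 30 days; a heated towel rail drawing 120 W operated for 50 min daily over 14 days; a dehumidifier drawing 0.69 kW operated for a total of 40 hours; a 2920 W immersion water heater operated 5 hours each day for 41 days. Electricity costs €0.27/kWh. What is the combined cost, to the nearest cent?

€204.77

space heater: Runtime = 4 h/day × 30 days = 120 h
space heater: 1.09 kW × 120 h = 130.8 kWh
heated towel rail: Runtime = 50 min × 14 = 700 min = 11.666666… h
heated towel rail: 0.12 kW × 11.666666… h = 1.4 kWh
dehumidifier: 0.69 kW × 40 h = 27.6 kWh
immersion water heater: Runtime = 5 h/day × 41 days = 205 h
immersion water heater: 2.92 kW × 205 h = 598.6 kWh
Total energy = 758.4 kWh
Cost = 758.4 × €0.27 = €204.77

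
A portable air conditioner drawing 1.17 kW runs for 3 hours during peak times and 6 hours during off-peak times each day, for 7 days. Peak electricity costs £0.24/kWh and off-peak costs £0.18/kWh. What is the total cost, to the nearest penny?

Peak energy = 1.17 kW × 3 h × 7 = 24.57 kWh
Off-peak energy = 1.17 kW × 6 h × 7 = 49.14 kWh
Cost = 24.57 × £0.24 + 49.14 × £0.18 = £5.8968 + £8.8452 = £14.74

£14.74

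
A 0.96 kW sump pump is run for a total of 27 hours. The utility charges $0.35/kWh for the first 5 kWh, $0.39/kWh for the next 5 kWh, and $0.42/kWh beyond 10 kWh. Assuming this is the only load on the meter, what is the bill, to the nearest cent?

Energy = 0.96 kW × 27 h = 25.92 kWh
Tier 1 (0–5 kWh): 5 × $0.35 = $1.75
Tier 2 (5–10 kWh): 5 × $0.39 = $1.95
Above 10 kWh: 15.92 × $0.42 = $6.6864
Bill = $10.39

$10.39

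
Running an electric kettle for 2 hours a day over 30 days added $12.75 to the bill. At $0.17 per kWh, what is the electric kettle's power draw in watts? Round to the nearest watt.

Energy = $12.75 ÷ $0.17/kWh = 75 kWh
Runtime = 2 h/day × 30 days = 60 h
Power = 75 kWh ÷ 60 h = 1.25 kW = 1250 W

1250 W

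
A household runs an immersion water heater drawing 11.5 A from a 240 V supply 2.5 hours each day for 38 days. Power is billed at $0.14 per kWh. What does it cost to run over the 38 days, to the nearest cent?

Power = 11.5 A × 240 V = 2760 W = 2.76 kW
Runtime = 2.5 h/day × 38 days = 95 h
Energy = 2.76 kW × 95 h = 262.2 kWh
Cost = 262.2 kWh × $0.14/kWh = $36.71

$36.71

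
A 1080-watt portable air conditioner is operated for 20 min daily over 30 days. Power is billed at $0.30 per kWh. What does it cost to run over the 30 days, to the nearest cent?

Runtime = 20 min × 30 = 600 min = 10 h
Energy = 1.08 kW × 10 h = 10.8 kWh
Cost = 10.8 kWh × $0.30/kWh = $3.24

$3.24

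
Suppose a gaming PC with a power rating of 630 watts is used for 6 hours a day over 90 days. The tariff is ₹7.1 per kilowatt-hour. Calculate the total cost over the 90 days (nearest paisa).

Runtime = 6 h/day × 90 days = 540 h
Energy = 0.63 kW × 540 h = 340.2 kWh
Cost = 340.2 kWh × ₹7.1/kWh = ₹2415.42

₹2415.42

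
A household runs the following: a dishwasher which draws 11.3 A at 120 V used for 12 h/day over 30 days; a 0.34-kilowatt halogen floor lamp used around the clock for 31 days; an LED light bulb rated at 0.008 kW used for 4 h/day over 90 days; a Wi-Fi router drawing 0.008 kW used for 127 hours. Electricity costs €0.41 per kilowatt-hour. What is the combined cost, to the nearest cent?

€305.46

dishwasher: Power = 11.3 A × 120 V = 1356 W = 1.356 kW
dishwasher: Runtime = 12 h/day × 30 days = 360 h
dishwasher: 1.356 kW × 360 h = 488.16 kWh
halogen floor lamp: Runtime = 24 h × 31 = 744 h
halogen floor lamp: 0.34 kW × 744 h = 252.96 kWh
LED light bulb: Runtime = 4 h/day × 90 days = 360 h
LED light bulb: 0.008 kW × 360 h = 2.88 kWh
Wi-Fi router: 0.008 kW × 127 h = 1.016 kWh
Total energy = 745.016 kWh
Cost = 745.016 × €0.41 = €305.46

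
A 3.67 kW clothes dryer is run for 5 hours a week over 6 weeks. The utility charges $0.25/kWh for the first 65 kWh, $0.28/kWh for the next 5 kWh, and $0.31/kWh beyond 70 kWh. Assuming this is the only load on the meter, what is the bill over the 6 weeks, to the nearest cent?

Runtime = 5 h/week × 6 weeks = 30 h
Energy = 3.67 kW × 30 h = 110.1 kWh
Tier 1 (0–65 kWh): 65 × $0.25 = $16.25
Tier 2 (65–70 kWh): 5 × $0.28 = $1.4
Above 70 kWh: 40.1 × $0.31 = $12.431
Bill = $30.08

$30.08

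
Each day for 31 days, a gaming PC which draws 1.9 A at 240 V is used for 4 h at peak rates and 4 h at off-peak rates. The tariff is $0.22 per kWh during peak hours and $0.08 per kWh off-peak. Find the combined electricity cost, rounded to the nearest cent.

$16.96

Power = 1.9 A × 240 V = 456 W = 0.456 kW
Peak energy = 0.456 kW × 4 h × 31 = 56.544 kWh
Off-peak energy = 0.456 kW × 4 h × 31 = 56.544 kWh
Cost = 56.544 × $0.22 + 56.544 × $0.08 = $12.43968 + $4.52352 = $16.96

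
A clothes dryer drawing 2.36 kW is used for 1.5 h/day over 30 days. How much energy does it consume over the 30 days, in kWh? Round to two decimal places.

Runtime = 1.5 h/day × 30 days = 45 h
Energy = 2.36 kW × 45 h = 106.2 kWh

106.20 kWh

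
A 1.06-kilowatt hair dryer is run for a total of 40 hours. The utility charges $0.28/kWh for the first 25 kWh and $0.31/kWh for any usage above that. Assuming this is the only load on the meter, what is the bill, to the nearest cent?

$12.39

Energy = 1.06 kW × 40 h = 42.4 kWh
Tier 1 (0–25 kWh): 25 × $0.28 = $7
Above 25 kWh: 17.4 × $0.31 = $5.394
Bill = $12.39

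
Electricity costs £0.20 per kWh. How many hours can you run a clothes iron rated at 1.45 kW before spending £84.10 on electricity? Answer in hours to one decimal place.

290.0 h

Energy available = £84.10 ÷ £0.20/kWh = 420.5 kWh
Hours = 420.5 kWh ÷ 1.45 kW = 290.0 h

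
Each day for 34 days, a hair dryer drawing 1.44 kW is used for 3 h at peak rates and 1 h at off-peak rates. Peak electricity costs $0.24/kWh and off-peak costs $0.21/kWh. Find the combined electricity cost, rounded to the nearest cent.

$45.53

Peak energy = 1.44 kW × 3 h × 34 = 146.88 kWh
Off-peak energy = 1.44 kW × 1 h × 34 = 48.96 kWh
Cost = 146.88 × $0.24 + 48.96 × $0.21 = $35.2512 + $10.2816 = $45.53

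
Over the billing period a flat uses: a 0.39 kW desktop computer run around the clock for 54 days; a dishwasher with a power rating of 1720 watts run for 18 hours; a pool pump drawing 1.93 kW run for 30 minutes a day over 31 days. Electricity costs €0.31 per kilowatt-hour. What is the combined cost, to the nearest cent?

desktop computer: Runtime = 24 h × 54 = 1296 h
desktop computer: 0.39 kW × 1296 h = 505.44 kWh
dishwasher: 1.72 kW × 18 h = 30.96 kWh
pool pump: Runtime = 30 min × 31 = 930 min = 15.5 h
pool pump: 1.93 kW × 15.5 h = 29.915 kWh
Total energy = 566.315 kWh
Cost = 566.315 × €0.31 = €175.56

€175.56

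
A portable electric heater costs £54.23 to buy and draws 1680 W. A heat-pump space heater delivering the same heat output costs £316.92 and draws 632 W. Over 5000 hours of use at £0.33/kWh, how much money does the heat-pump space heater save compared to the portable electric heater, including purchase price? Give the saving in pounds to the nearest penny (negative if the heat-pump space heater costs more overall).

£1466.51

portable electric heater: £54.23 + (1680/1000) kW × 5000 h × £0.33 = £54.23 + £2772 = £2826.23
heat-pump space heater: £316.92 + (632/1000) kW × 5000 h × £0.33 = £316.92 + £1042.8 = £1359.72
Saving = £2826.23 − £1359.72 = £1466.51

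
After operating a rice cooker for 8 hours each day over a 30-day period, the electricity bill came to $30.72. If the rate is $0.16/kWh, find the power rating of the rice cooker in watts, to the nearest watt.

Energy = $30.72 ÷ $0.16/kWh = 192 kWh
Runtime = 8 h/day × 30 days = 240 h
Power = 192 kWh ÷ 240 h = 0.8 kW = 800 W

800 W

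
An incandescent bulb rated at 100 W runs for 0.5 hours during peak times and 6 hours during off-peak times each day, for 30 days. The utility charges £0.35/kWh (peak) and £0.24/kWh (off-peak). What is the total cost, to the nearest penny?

£4.85

Peak energy = 0.1 kW × 0.5 h × 30 = 1.5 kWh
Off-peak energy = 0.1 kW × 6 h × 30 = 18 kWh
Cost = 1.5 × £0.35 + 18 × £0.24 = £0.525 + £4.32 = £4.85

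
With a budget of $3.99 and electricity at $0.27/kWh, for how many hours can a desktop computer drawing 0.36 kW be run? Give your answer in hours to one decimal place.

41.0 h

Energy available = $3.99 ÷ $0.27/kWh = 14.7778 kWh
Hours = 14.7778 kWh ÷ 0.36 kW = 41.0 h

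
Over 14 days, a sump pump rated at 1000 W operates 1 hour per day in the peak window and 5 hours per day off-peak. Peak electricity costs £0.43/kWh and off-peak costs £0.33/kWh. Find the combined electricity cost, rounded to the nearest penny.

Peak energy = 1 kW × 1 h × 14 = 14 kWh
Off-peak energy = 1 kW × 5 h × 14 = 70 kWh
Cost = 14 × £0.43 + 70 × £0.33 = £6.02 + £23.1 = £29.12

£29.12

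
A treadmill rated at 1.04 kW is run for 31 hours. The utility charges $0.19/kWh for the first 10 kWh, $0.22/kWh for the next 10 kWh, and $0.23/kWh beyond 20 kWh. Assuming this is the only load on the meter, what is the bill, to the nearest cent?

$6.92

Energy = 1.04 kW × 31 h = 32.24 kWh
Tier 1 (0–10 kWh): 10 × $0.19 = $1.9
Tier 2 (10–20 kWh): 10 × $0.22 = $2.2
Above 20 kWh: 12.24 × $0.23 = $2.8152
Bill = $6.92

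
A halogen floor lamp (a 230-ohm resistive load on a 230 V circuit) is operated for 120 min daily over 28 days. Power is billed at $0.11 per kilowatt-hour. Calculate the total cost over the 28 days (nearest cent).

Power = V²/R = 230²/230 = 230 W = 0.23 kW
Runtime = 120 min × 28 = 3360 min = 56 h
Energy = 0.23 kW × 56 h = 12.88 kWh
Cost = 12.88 kWh × $0.11/kWh = $1.42

$1.42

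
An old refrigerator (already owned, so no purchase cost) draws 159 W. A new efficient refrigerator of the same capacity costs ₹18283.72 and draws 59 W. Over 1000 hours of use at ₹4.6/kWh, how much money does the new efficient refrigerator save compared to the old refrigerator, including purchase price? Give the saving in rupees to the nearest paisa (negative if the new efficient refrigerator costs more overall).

-₹17823.72

old refrigerator: ₹0.00 + (159/1000) kW × 1000 h × ₹4.6 = ₹0.00 + ₹731.4 = ₹731.4
new efficient refrigerator: ₹18283.72 + (59/1000) kW × 1000 h × ₹4.6 = ₹18283.72 + ₹271.4 = ₹18555.12
Saving = ₹731.4 − ₹18555.12 = −₹17823.72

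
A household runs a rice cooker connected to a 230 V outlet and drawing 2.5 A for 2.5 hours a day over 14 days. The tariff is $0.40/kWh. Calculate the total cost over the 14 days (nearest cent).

$8.05

Power = 2.5 A × 230 V = 575 W = 0.575 kW
Runtime = 2.5 h/day × 14 days = 35 h
Energy = 0.575 kW × 35 h = 20.125 kWh
Cost = 20.125 kWh × $0.40/kWh = $8.05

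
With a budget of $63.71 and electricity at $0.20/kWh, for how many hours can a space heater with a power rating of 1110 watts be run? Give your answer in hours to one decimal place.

287.0 h

Energy available = $63.71 ÷ $0.20/kWh = 318.55 kWh
Hours = 318.55 kWh ÷ 1.11 kW = 287.0 h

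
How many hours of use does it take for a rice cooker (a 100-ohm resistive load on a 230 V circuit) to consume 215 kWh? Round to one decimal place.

406.4 h

Power = V²/R = 230²/100 = 529 W = 0.529 kW
Hours = 215 kWh ÷ 0.529 kW = 406.4 h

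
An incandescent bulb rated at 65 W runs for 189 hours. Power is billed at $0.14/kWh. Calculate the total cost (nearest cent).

$1.72

Energy = 0.065 kW × 189 h = 12.285 kWh
Cost = 12.285 kWh × $0.14/kWh = $1.72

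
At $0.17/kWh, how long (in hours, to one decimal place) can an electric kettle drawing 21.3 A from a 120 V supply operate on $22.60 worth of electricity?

Power = 21.3 A × 120 V = 2556 W = 2.556 kW
Energy available = $22.60 ÷ $0.17/kWh = 132.9412 kWh
Hours = 132.9412 kWh ÷ 2.556 kW = 52.0 h

52.0 h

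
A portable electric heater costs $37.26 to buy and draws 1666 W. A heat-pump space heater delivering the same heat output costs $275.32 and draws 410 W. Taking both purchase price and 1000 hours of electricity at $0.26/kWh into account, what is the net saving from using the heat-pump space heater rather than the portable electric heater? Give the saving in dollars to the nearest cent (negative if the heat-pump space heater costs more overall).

$88.50

portable electric heater: $37.26 + (1666/1000) kW × 1000 h × $0.26 = $37.26 + $433.16 = $470.42
heat-pump space heater: $275.32 + (410/1000) kW × 1000 h × $0.26 = $275.32 + $106.6 = $381.92
Saving = $470.42 − $381.92 = $88.5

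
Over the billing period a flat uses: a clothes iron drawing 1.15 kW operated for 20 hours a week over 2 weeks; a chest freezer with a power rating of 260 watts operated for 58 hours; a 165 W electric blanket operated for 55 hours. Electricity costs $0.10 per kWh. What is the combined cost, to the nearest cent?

$7.02

clothes iron: Runtime = 20 h/week × 2 weeks = 40 h
clothes iron: 1.15 kW × 40 h = 46 kWh
chest freezer: 0.26 kW × 58 h = 15.08 kWh
electric blanket: 0.165 kW × 55 h = 9.075 kWh
Total energy = 70.155 kWh
Cost = 70.155 × $0.10 = $7.02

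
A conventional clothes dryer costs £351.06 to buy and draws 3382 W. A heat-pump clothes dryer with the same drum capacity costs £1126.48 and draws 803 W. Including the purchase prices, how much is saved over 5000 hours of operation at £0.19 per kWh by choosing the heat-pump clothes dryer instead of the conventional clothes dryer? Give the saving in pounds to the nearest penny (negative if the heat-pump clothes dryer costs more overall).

£1674.63

conventional clothes dryer: £351.06 + (3382/1000) kW × 5000 h × £0.19 = £351.06 + £3212.9 = £3563.96
heat-pump clothes dryer: £1126.48 + (803/1000) kW × 5000 h × £0.19 = £1126.48 + £762.85 = £1889.33
Saving = £3563.96 − £1889.33 = £1674.63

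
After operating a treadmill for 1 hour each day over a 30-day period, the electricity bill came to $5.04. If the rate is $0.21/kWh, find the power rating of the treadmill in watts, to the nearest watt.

Energy = $5.04 ÷ $0.21/kWh = 24 kWh
Runtime = 1 h/day × 30 days = 30 h
Power = 24 kWh ÷ 30 h = 0.8 kW = 800 W

800 W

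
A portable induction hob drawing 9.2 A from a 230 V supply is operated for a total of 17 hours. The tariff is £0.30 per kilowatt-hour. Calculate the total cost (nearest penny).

£10.79

Power = 9.2 A × 230 V = 2116 W = 2.116 kW
Energy = 2.116 kW × 17 h = 35.972 kWh
Cost = 35.972 kWh × £0.30/kWh = £10.79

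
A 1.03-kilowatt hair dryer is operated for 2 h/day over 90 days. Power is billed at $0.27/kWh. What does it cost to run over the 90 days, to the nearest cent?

$50.06

Runtime = 2 h/day × 90 days = 180 h
Energy = 1.03 kW × 180 h = 185.4 kWh
Cost = 185.4 kWh × $0.27/kWh = $50.06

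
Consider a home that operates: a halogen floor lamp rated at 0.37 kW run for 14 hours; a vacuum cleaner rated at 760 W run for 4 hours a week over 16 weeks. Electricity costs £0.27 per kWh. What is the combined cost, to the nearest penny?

halogen floor lamp: 0.37 kW × 14 h = 5.18 kWh
vacuum cleaner: Runtime = 4 h/week × 16 weeks = 64 h
vacuum cleaner: 0.76 kW × 64 h = 48.64 kWh
Total energy = 53.82 kWh
Cost = 53.82 × £0.27 = £14.53

£14.53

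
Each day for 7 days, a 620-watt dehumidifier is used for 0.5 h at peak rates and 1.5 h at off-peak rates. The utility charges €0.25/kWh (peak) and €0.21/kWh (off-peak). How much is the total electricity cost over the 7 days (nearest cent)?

Peak energy = 0.62 kW × 0.5 h × 7 = 2.17 kWh
Off-peak energy = 0.62 kW × 1.5 h × 7 = 6.51 kWh
Cost = 2.17 × €0.25 + 6.51 × €0.21 = €0.5425 + €1.3671 = €1.91

€1.91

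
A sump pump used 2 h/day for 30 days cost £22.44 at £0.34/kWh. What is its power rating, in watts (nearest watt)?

Energy = £22.44 ÷ £0.34/kWh = 66 kWh
Runtime = 2 h/day × 30 days = 60 h
Power = 66 kWh ÷ 60 h = 1.1 kW = 1100 W

1100 W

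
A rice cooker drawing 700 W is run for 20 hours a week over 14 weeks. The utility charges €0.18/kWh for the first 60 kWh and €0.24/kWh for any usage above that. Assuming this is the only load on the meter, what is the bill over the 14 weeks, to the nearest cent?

€43.44

Runtime = 20 h/week × 14 weeks = 280 h
Energy = 0.7 kW × 280 h = 196 kWh
Tier 1 (0–60 kWh): 60 × €0.18 = €10.8
Above 60 kWh: 136 × €0.24 = €32.64
Bill = €43.44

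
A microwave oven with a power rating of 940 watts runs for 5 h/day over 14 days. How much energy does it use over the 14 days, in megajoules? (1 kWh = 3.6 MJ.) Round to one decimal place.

Runtime = 5 h/day × 14 days = 70 h
Energy = 0.94 kW × 70 h = 65.8 kWh
= 65.8 × 3.6 MJ = 236.9 MJ

236.9 MJ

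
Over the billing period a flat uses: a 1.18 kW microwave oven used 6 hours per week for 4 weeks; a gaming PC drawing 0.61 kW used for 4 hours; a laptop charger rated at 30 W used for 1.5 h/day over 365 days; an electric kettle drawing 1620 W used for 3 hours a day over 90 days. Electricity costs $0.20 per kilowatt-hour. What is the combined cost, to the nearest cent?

microwave oven: Runtime = 6 h/week × 4 weeks = 24 h
microwave oven: 1.18 kW × 24 h = 28.32 kWh
gaming PC: 0.61 kW × 4 h = 2.44 kWh
laptop charger: Runtime = 1.5 h/day × 365 days = 547.5 h
laptop charger: 0.03 kW × 547.5 h = 16.425 kWh
electric kettle: Runtime = 3 h/day × 90 days = 270 h
electric kettle: 1.62 kW × 270 h = 437.4 kWh
Total energy = 484.585 kWh
Cost = 484.585 × $0.20 = $96.92

$96.92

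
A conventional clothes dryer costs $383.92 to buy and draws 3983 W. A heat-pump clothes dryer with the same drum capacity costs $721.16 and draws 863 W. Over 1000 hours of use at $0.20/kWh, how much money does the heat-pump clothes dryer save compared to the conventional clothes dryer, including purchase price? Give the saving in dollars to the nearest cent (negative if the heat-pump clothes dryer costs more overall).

conventional clothes dryer: $383.92 + (3983/1000) kW × 1000 h × $0.20 = $383.92 + $796.6 = $1180.52
heat-pump clothes dryer: $721.16 + (863/1000) kW × 1000 h × $0.20 = $721.16 + $172.6 = $893.76
Saving = $1180.52 − $893.76 = $286.76

$286.76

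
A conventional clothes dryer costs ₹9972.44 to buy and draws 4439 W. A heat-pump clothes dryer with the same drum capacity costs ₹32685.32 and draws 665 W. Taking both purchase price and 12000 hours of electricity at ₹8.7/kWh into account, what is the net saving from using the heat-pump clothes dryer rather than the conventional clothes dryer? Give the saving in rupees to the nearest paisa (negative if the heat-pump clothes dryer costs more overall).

₹371292.72

conventional clothes dryer: ₹9972.44 + (4439/1000) kW × 12000 h × ₹8.7 = ₹9972.44 + ₹463431.6 = ₹473404.04
heat-pump clothes dryer: ₹32685.32 + (665/1000) kW × 12000 h × ₹8.7 = ₹32685.32 + ₹69426 = ₹102111.32
Saving = ₹473404.04 − ₹102111.32 = ₹371292.72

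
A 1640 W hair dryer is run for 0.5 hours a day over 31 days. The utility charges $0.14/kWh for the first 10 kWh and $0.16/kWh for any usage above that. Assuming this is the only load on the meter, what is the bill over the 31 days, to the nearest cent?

$3.87

Runtime = 0.5 h/day × 31 days = 15.5 h
Energy = 1.64 kW × 15.5 h = 25.42 kWh
Tier 1 (0–10 kWh): 10 × $0.14 = $1.4
Above 10 kWh: 15.42 × $0.16 = $2.4672
Bill = $3.87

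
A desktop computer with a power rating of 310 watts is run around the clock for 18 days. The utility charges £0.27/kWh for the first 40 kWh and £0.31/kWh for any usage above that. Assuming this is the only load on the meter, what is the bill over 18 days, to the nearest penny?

£39.92

Runtime = 24 h × 18 = 432 h
Energy = 0.31 kW × 432 h = 133.92 kWh
Tier 1 (0–40 kWh): 40 × £0.27 = £10.8
Above 40 kWh: 93.92 × £0.31 = £29.1152
Bill = £39.92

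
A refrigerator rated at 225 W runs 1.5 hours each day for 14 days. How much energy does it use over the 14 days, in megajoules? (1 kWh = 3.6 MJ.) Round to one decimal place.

17.0 MJ

Runtime = 1.5 h/day × 14 days = 21 h
Energy = 0.225 kW × 21 h = 4.725 kWh
= 4.725 × 3.6 MJ = 17.0 MJ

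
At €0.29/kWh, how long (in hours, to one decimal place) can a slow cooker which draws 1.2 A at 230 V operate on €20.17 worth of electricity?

Power = 1.2 A × 230 V = 276 W = 0.276 kW
Energy available = €20.17 ÷ €0.29/kWh = 69.5517 kWh
Hours = 69.5517 kWh ÷ 0.276 kW = 252.0 h

252.0 h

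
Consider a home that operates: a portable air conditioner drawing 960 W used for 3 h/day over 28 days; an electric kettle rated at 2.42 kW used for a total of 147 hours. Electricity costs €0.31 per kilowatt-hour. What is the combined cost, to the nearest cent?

portable air conditioner: Runtime = 3 h/day × 28 days = 84 h
portable air conditioner: 0.96 kW × 84 h = 80.64 kWh
electric kettle: 2.42 kW × 147 h = 355.74 kWh
Total energy = 436.38 kWh
Cost = 436.38 × €0.31 = €135.28

€135.28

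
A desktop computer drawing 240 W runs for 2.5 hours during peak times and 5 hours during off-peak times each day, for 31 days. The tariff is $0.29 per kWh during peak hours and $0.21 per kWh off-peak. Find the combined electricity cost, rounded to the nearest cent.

$13.21

Peak energy = 0.24 kW × 2.5 h × 31 = 18.6 kWh
Off-peak energy = 0.24 kW × 5 h × 31 = 37.2 kWh
Cost = 18.6 × $0.29 + 37.2 × $0.21 = $5.394 + $7.812 = $13.21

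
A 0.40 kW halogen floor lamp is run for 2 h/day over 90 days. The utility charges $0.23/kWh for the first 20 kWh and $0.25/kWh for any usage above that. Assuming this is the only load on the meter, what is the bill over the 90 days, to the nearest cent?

$17.60

Runtime = 2 h/day × 90 days = 180 h
Energy = 0.4 kW × 180 h = 72 kWh
Tier 1 (0–20 kWh): 20 × $0.23 = $4.6
Above 20 kWh: 52 × $0.25 = $13
Bill = $17.60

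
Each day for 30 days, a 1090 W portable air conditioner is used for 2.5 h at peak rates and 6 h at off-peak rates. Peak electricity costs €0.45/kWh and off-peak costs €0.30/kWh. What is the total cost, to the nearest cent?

€95.65

Peak energy = 1.09 kW × 2.5 h × 30 = 81.75 kWh
Off-peak energy = 1.09 kW × 6 h × 30 = 196.2 kWh
Cost = 81.75 × €0.45 + 196.2 × €0.30 = €36.7875 + €58.86 = €95.65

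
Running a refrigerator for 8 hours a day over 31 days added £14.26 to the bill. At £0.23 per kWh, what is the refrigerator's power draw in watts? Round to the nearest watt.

Energy = £14.26 ÷ £0.23/kWh = 62 kWh
Runtime = 8 h/day × 31 days = 248 h
Power = 62 kWh ÷ 248 h = 0.25 kW = 250 W

250 W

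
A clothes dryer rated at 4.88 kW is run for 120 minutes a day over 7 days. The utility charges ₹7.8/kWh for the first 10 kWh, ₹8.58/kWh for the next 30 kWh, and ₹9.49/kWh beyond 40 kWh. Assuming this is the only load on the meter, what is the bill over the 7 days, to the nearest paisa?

₹604.16

Runtime = 120 min × 7 = 840 min = 14 h
Energy = 4.88 kW × 14 h = 68.32 kWh
Tier 1 (0–10 kWh): 10 × ₹7.8 = ₹78
Tier 2 (10–40 kWh): 30 × ₹8.58 = ₹257.4
Above 40 kWh: 28.32 × ₹9.49 = ₹268.7568
Bill = ₹604.16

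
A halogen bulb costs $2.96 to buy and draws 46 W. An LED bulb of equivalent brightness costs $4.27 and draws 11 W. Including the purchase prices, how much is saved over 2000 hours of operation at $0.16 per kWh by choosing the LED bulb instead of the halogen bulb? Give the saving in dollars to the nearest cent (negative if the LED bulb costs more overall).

$9.89

halogen bulb: $2.96 + (46/1000) kW × 2000 h × $0.16 = $2.96 + $14.72 = $17.68
LED bulb: $4.27 + (11/1000) kW × 2000 h × $0.16 = $4.27 + $3.52 = $7.79
Saving = $17.68 − $7.79 = $9.89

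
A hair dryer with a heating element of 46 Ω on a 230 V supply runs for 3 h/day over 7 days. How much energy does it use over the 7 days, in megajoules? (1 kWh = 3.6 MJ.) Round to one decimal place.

Power = V²/R = 230²/46 = 1150 W = 1.15 kW
Runtime = 3 h/day × 7 days = 21 h
Energy = 1.15 kW × 21 h = 24.15 kWh
= 24.15 × 3.6 MJ = 86.9 MJ

86.9 MJ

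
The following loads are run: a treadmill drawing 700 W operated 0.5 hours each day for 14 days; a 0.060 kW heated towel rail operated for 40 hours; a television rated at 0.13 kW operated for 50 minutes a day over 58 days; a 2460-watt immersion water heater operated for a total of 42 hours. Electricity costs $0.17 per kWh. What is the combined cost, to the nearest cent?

$19.87

treadmill: Runtime = 0.5 h/day × 14 days = 7 h
treadmill: 0.7 kW × 7 h = 4.9 kWh
heated towel rail: 0.06 kW × 40 h = 2.4 kWh
television: Runtime = 50 min × 58 = 2900 min = 48.333333… h
television: 0.13 kW × 48.333333… h = 6.283333… kWh
immersion water heater: 2.46 kW × 42 h = 103.32 kWh
Total energy = 116.903333… kWh
Cost = 116.903333… × $0.17 = $19.87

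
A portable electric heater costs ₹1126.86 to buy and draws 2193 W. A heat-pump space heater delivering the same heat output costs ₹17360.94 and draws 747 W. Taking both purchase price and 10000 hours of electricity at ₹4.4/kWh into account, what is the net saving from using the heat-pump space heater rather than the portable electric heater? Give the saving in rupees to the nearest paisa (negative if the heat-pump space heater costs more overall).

portable electric heater: ₹1126.86 + (2193/1000) kW × 10000 h × ₹4.4 = ₹1126.86 + ₹96492 = ₹97618.86
heat-pump space heater: ₹17360.94 + (747/1000) kW × 10000 h × ₹4.4 = ₹17360.94 + ₹32868 = ₹50228.94
Saving = ₹97618.86 − ₹50228.94 = ₹47389.92

₹47389.92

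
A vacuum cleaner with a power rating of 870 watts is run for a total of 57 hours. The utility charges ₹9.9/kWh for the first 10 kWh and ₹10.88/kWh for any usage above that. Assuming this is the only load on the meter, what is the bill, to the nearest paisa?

Energy = 0.87 kW × 57 h = 49.59 kWh
Tier 1 (0–10 kWh): 10 × ₹9.9 = ₹99
Above 10 kWh: 39.59 × ₹10.88 = ₹430.7392
Bill = ₹529.74

₹529.74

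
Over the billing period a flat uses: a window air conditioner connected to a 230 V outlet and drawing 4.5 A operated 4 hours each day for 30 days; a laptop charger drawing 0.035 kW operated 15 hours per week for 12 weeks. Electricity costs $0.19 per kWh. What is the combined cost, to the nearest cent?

$24.80

window air conditioner: Power = 4.5 A × 230 V = 1035 W = 1.035 kW
window air conditioner: Runtime = 4 h/day × 30 days = 120 h
window air conditioner: 1.035 kW × 120 h = 124.2 kWh
laptop charger: Runtime = 15 h/week × 12 weeks = 180 h
laptop charger: 0.035 kW × 180 h = 6.3 kWh
Total energy = 130.5 kWh
Cost = 130.5 × $0.19 = $24.80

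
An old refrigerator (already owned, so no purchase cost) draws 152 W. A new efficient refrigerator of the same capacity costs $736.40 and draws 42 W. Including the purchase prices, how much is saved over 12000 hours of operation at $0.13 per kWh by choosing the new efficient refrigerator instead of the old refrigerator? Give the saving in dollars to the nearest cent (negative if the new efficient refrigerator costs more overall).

-$564.80

old refrigerator: $0.00 + (152/1000) kW × 12000 h × $0.13 = $0.00 + $237.12 = $237.12
new efficient refrigerator: $736.40 + (42/1000) kW × 12000 h × $0.13 = $736.40 + $65.52 = $801.92
Saving = $237.12 − $801.92 = −$564.8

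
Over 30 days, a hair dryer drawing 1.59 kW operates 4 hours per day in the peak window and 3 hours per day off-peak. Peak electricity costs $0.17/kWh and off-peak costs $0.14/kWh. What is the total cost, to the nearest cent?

$52.47

Peak energy = 1.59 kW × 4 h × 30 = 190.8 kWh
Off-peak energy = 1.59 kW × 3 h × 30 = 143.1 kWh
Cost = 190.8 × $0.17 + 143.1 × $0.14 = $32.436 + $20.034 = $52.47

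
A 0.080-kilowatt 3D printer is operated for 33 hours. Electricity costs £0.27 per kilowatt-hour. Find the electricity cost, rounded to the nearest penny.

Energy = 0.08 kW × 33 h = 2.64 kWh
Cost = 2.64 kWh × £0.27/kWh = £0.71

£0.71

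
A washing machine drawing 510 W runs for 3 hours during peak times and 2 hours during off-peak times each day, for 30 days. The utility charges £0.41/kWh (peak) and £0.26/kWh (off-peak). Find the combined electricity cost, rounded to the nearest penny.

£26.78

Peak energy = 0.51 kW × 3 h × 30 = 45.9 kWh
Off-peak energy = 0.51 kW × 2 h × 30 = 30.6 kWh
Cost = 45.9 × £0.41 + 30.6 × £0.26 = £18.819 + £7.956 = £26.78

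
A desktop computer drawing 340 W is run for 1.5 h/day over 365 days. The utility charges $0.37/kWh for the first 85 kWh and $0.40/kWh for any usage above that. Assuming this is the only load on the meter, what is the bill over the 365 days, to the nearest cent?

$71.91

Runtime = 1.5 h/day × 365 days = 547.5 h
Energy = 0.34 kW × 547.5 h = 186.15 kWh
Tier 1 (0–85 kWh): 85 × $0.37 = $31.45
Above 85 kWh: 101.15 × $0.40 = $40.46
Bill = $71.91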